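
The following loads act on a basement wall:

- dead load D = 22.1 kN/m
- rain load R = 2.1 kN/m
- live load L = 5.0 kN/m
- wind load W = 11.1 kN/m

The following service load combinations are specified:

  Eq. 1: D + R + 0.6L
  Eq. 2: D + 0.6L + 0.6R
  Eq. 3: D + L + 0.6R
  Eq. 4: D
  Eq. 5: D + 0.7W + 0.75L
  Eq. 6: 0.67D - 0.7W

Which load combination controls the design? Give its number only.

Eq. 1: 1.0(22.1) + 1.0(2.1) + 0.6(5.0) = 22.10 + 2.10 + 3.00 = 27.20
Eq. 2: 1.0(22.1) + 0.6(5.0) + 0.6(2.1) = 22.10 + 3.00 + 1.26 = 26.36
Eq. 3: 1.0(22.1) + 1.0(5.0) + 0.6(2.1) = 22.10 + 5.00 + 1.26 = 28.36
Eq. 4: 1.0(22.1) = 22.10
Eq. 5: 1.0(22.1) + 0.7(11.1) + 0.75(5.0) = 22.10 + 7.77 + 3.75 = 33.62
Eq. 6: 0.67(22.1) - 0.7(11.1) = 14.81 - 7.77 = 7.04
The largest value is 33.62 kN/m from combination 5.

Combination 5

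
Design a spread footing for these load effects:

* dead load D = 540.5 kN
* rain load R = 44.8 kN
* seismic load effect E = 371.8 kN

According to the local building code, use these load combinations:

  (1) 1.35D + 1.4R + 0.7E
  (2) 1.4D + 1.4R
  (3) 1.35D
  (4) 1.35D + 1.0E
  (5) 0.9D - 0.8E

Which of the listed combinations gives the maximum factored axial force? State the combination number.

Combination 4

(1) 1.35(540.5) + 1.4(44.8) + 0.7(371.8) = 729.68 + 62.72 + 260.26 = 1052.66
(2) 1.4(540.5) + 1.4(44.8) = 756.70 + 62.72 = 819.42
(3) 1.35(540.5) = 729.68
(4) 1.35(540.5) + 1.0(371.8) = 729.68 + 371.80 = 1101.48
(5) 0.9(540.5) - 0.8(371.8) = 486.45 - 297.44 = 189.01
The largest value is 1101.48 kN from combination 4.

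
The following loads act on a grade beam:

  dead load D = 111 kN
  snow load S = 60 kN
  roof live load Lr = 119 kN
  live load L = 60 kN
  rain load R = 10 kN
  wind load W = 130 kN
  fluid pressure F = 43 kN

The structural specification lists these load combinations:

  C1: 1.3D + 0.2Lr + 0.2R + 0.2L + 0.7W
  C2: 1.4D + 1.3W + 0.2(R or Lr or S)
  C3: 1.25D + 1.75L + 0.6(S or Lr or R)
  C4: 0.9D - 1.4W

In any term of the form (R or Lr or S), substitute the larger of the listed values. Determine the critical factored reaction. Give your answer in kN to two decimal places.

348.20 kN

(R or Lr or S) → Lr = 119 kN; (S or Lr or R) → Lr = 119 kN.
C1: 1.3(111) + 0.2(119) + 0.2(10) + 0.2(60) + 0.7(130) = 144.30 + 23.80 + 2.00 + 12.00 + 91.00 = 273.10
C2: 1.4(111) + 1.3(130) + 0.2(119) = 155.40 + 169.00 + 23.80 = 348.20
C3: 1.25(111) + 1.75(60) + 0.6(119) = 138.75 + 105.00 + 71.40 = 315.15
C4: 0.9(111) - 1.4(130) = 99.90 - 182.00 = -82.10
Combination 2 governs: V_u = 348.20 kN.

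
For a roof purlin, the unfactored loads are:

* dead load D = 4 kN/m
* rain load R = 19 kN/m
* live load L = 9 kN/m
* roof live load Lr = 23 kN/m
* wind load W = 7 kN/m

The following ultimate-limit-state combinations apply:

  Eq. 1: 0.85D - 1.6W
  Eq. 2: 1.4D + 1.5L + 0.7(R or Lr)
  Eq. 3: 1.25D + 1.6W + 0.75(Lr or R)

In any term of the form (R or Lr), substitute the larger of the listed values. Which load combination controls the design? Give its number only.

(R or Lr) → Lr = 23 kN/m; (Lr or R) → Lr = 23 kN/m.
Eq. 1: 0.85(4) - 1.6(7) = 3.4 - 11.2 = -7.8
Eq. 2: 1.4(4) + 1.5(9) + 0.7(23) = 5.6 + 13.5 + 16.1 = 35.2
Eq. 3: 1.25(4) + 1.6(7) + 0.75(23) = 5.0 + 11.2 + 17.3 = 33.5
The largest value is 35.2 kN/m from combination 2.

Combination 2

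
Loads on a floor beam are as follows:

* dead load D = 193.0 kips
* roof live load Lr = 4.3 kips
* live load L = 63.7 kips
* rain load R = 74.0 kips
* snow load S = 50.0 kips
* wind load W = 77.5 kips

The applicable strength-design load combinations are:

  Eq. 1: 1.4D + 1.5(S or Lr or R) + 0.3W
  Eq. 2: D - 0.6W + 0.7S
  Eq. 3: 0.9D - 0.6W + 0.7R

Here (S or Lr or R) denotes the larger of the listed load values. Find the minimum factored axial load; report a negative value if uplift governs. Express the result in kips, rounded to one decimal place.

179.0 kips

(S or Lr or R) → R = 74.0 kips.
Eq. 1: 1.4(193.0) + 1.5(74.0) + 0.3(77.5) = 404.5
Eq. 2: 1.0(193.0) - 0.6(77.5) + 0.7(50.0) = 181.5
Eq. 3: 0.9(193.0) - 0.6(77.5) + 0.7(74.0) = 179.0
Combination 3 gives the minimum: 179.0 kips.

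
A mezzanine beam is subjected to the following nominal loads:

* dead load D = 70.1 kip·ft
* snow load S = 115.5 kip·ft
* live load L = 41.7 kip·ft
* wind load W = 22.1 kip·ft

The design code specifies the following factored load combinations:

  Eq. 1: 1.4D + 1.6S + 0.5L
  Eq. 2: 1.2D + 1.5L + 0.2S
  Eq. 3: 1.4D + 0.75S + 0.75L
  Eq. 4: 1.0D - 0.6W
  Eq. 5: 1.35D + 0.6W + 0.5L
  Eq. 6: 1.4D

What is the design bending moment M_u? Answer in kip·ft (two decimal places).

303.79 kip·ft

Eq. 1: 1.4(70.1) + 1.6(115.5) + 0.5(41.7) = 98.14 + 184.80 + 20.85 = 303.79
Eq. 2: 1.2(70.1) + 1.5(41.7) + 0.2(115.5) = 84.12 + 62.55 + 23.10 = 169.77
Eq. 3: 1.4(70.1) + 0.75(115.5) + 0.75(41.7) = 216.04
Eq. 4: 1.0(70.1) - 0.6(22.1) = 70.10 - 13.26 = 56.84
Eq. 5: 1.35(70.1) + 0.6(22.1) + 0.5(41.7) = 94.64 + 13.26 + 20.85 = 128.75
Eq. 6: 1.4(70.1) = 98.14
Maximum is from combination 1.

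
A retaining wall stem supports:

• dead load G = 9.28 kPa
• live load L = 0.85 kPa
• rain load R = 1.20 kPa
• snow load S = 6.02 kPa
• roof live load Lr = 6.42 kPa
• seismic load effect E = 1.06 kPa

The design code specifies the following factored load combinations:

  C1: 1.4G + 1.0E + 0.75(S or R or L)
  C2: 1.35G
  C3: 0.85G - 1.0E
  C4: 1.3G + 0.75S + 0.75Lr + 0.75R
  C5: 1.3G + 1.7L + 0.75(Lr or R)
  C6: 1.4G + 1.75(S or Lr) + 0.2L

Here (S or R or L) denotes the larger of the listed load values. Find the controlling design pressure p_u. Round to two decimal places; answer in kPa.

24.40 kPa

(S or R or L) → S = 6.02 kPa; (Lr or R) → Lr = 6.42 kPa; (S or Lr) → Lr = 6.42 kPa.
C1: 1.4(9.28) + 1.0(1.06) + 0.75(6.02) = 18.57
C2: 1.35(9.28) = 12.53
C3: 0.85(9.28) - 1.0(1.06) = 6.83
C4: 1.3(9.28) + 0.75(6.02) + 0.75(6.42) + 0.75(1.20) = 22.29
C5: 1.3(9.28) + 1.7(0.85) + 0.75(6.42) = 18.32
C6: 1.4(9.28) + 1.75(6.42) + 0.2(0.85) = 24.40
Combination 6 governs: p_u = 24.40 kPa.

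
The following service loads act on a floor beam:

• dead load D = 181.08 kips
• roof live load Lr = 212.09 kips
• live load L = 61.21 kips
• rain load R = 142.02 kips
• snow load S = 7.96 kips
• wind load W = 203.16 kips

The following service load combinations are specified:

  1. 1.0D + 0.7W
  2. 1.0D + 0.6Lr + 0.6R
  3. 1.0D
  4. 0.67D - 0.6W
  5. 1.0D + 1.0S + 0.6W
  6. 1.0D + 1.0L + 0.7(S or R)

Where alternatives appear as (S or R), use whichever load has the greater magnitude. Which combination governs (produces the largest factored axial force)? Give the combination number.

Combination 2

(S or R) → R = 142.02 kips.
1. 1.0(181.08) + 0.7(203.16) = 181.08 + 142.21 = 323.29
2. 1.0(181.08) + 0.6(212.09) + 0.6(142.02) = 393.55
3. 1.0(181.08) = 181.08
4. 0.67(181.08) - 0.6(203.16) = -0.57
5. 1.0(181.08) + 1.0(7.96) + 0.6(203.16) = 181.08 + 7.96 + 121.90 = 310.94
6. 1.0(181.08) + 1.0(61.21) + 0.7(142.02) = 181.08 + 61.21 + 99.41 = 341.70
The largest value is 393.55 kips from combination 2.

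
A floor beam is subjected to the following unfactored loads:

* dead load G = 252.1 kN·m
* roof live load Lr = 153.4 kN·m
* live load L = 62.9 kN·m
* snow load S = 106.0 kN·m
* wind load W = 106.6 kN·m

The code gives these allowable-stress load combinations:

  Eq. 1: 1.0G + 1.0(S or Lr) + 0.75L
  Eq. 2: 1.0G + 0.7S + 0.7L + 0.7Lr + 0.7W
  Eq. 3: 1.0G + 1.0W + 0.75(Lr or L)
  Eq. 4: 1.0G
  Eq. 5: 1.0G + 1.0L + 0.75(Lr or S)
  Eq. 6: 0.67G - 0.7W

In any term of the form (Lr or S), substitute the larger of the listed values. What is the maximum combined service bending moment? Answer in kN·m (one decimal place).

552.3 kN·m

(S or Lr) → Lr = 153.4 kN·m; (Lr or L) → Lr = 153.4 kN·m; (Lr or S) → Lr = 153.4 kN·m.
Eq. 1: 1.0(252.1) + 1.0(153.4) + 0.75(62.9) = 252.1 + 153.4 + 47.2 = 452.7
Eq. 2: 1.0(252.1) + 0.7(106.0) + 0.7(62.9) + 0.7(153.4) + 0.7(106.6) = 252.1 + 74.2 + 44.0 + 107.4 + 74.6 = 552.3
Eq. 3: 1.0(252.1) + 1.0(106.6) + 0.75(153.4) = 252.1 + 106.6 + 115.1 = 473.8
Eq. 4: 1.0(252.1) = 252.1
Eq. 5: 1.0(252.1) + 1.0(62.9) + 0.75(153.4) = 252.1 + 62.9 + 115.1 = 430.1
Eq. 6: 0.67(252.1) - 0.7(106.6) = 168.9 - 74.6 = 94.3
The controlling combination is 2, giving 552.3 kN·m.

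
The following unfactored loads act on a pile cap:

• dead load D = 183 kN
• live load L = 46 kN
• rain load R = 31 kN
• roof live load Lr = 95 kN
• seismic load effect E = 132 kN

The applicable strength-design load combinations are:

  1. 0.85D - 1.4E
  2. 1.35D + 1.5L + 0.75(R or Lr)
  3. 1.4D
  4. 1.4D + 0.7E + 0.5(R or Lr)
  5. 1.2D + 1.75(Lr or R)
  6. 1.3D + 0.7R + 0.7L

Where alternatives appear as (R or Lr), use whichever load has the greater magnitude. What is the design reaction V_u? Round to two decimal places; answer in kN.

396.10 kN

(R or Lr) → Lr = 95 kN; (Lr or R) → Lr = 95 kN.
1. 0.85(183) - 1.4(132) = 155.55 - 184.80 = -29.25
2. 1.35(183) + 1.5(46) + 0.75(95) = 247.05 + 69.00 + 71.25 = 387.30
3. 1.4(183) = 256.20
4. 1.4(183) + 0.7(132) + 0.5(95) = 256.20 + 92.40 + 47.50 = 396.10
5. 1.2(183) + 1.75(95) = 219.60 + 166.25 = 385.85
6. 1.3(183) + 0.7(31) + 0.7(46) = 237.90 + 21.70 + 32.20 = 291.80
Combination 4 governs: V_u = 396.10 kN.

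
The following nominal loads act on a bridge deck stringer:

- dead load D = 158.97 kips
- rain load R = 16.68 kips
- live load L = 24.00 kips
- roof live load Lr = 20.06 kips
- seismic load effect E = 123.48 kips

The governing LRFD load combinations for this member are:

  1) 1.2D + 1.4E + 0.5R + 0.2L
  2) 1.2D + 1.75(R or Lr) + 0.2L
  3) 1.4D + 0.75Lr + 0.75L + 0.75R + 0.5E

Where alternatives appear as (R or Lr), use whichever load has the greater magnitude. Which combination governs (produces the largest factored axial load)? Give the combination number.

(R or Lr) → Lr = 20.06 kips.
1) 1.2(158.97) + 1.4(123.48) + 0.5(16.68) + 0.2(24.00) = 376.78
2) 1.2(158.97) + 1.75(20.06) + 0.2(24.00) = 230.67
3) 1.4(158.97) + 0.75(20.06) + 0.75(24.00) + 0.75(16.68) + 0.5(123.48) = 329.85
The largest value is 376.78 kips from combination 1.

Combination 1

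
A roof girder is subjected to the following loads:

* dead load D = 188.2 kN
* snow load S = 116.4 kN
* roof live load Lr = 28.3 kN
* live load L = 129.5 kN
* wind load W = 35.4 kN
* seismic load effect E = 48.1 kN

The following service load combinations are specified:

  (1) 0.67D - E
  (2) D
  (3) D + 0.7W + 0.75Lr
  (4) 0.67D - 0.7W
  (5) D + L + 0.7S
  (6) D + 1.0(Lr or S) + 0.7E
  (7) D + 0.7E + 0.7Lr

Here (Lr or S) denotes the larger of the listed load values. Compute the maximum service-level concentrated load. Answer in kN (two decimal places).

(Lr or S) → S = 116.4 kN.
(1) 0.67(188.2) - 1.0(48.1) = 77.99
(2) 1.0(188.2) = 188.20
(3) 1.0(188.2) + 0.7(35.4) + 0.75(28.3) = 234.21
(4) 0.67(188.2) - 0.7(35.4) = 101.31
(5) 1.0(188.2) + 1.0(129.5) + 0.7(116.4) = 399.18
(6) 1.0(188.2) + 1.0(116.4) + 0.7(48.1) = 338.27
(7) 1.0(188.2) + 0.7(48.1) + 0.7(28.3) = 241.68
The controlling combination is 5, giving 399.18 kN.

399.18 kN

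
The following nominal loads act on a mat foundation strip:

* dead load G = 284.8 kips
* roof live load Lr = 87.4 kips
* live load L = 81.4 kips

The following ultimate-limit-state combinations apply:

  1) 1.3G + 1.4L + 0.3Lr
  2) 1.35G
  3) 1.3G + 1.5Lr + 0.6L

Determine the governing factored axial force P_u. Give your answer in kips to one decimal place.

550.2 kips

1) 1.3(284.8) + 1.4(81.4) + 0.3(87.4) = 370.2 + 114.0 + 26.2 = 510.4
2) 1.35(284.8) = 384.5
3) 1.3(284.8) + 1.5(87.4) + 0.6(81.4) = 550.2
Combination 3 governs: P_u = 550.2 kips.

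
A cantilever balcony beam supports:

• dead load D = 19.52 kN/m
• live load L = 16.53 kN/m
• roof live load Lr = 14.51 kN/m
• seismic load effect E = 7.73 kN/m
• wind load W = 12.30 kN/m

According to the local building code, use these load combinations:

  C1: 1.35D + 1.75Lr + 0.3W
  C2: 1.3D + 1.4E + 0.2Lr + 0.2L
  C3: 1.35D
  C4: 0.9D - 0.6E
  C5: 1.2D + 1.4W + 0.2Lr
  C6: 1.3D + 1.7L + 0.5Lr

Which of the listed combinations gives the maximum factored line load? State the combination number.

Combination 6

C1: 1.35(19.52) + 1.75(14.51) + 0.3(12.30) = 26.35 + 25.39 + 3.69 = 55.43
C2: 1.3(19.52) + 1.4(7.73) + 0.2(14.51) + 0.2(16.53) = 25.38 + 10.82 + 2.90 + 3.31 = 42.41
C3: 1.35(19.52) = 26.35
C4: 0.9(19.52) - 0.6(7.73) = 17.57 - 4.64 = 12.93
C5: 1.2(19.52) + 1.4(12.30) + 0.2(14.51) = 43.55
C6: 1.3(19.52) + 1.7(16.53) + 0.5(14.51) = 60.73
The largest value is 60.73 kN/m from combination 6.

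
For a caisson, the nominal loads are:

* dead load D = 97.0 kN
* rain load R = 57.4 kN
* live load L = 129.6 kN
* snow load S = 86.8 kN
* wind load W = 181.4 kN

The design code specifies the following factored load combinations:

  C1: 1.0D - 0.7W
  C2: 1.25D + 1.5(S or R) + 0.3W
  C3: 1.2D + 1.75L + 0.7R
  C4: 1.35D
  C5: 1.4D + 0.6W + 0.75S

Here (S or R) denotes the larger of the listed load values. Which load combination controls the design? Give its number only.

(S or R) → S = 86.8 kN.
C1: 1.0(97.0) - 0.7(181.4) = 97.0 - 127.0 = -30.0
C2: 1.25(97.0) + 1.5(86.8) + 0.3(181.4) = 121.3 + 130.2 + 54.4 = 305.9
C3: 1.2(97.0) + 1.75(129.6) + 0.7(57.4) = 116.4 + 226.8 + 40.2 = 383.4
C4: 1.35(97.0) = 131.0
C5: 1.4(97.0) + 0.6(181.4) + 0.75(86.8) = 135.8 + 108.8 + 65.1 = 309.7
The largest value is 383.4 kN from combination 3.

Combination 3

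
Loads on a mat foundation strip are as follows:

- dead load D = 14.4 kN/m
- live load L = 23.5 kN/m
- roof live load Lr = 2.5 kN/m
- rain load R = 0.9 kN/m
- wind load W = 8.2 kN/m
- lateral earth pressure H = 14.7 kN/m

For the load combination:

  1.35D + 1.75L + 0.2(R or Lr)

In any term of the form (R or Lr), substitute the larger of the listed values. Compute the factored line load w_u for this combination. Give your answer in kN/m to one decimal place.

61.1 kN/m

(R or Lr) → Lr = 2.5 kN/m.
1.35(14.4) + 1.75(23.5) + 0.2(2.5) = 61.1
w_u = 61.1 kN/m.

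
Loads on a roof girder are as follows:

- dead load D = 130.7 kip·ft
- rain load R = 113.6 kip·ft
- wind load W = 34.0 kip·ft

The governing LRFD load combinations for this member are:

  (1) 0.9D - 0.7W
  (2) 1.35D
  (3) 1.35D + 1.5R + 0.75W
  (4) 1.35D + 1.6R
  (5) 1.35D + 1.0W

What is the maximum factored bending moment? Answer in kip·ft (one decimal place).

372.3 kip·ft

(1) 0.9(130.7) - 0.7(34.0) = 117.6 - 23.8 = 93.8
(2) 1.35(130.7) = 176.4
(3) 1.35(130.7) + 1.5(113.6) + 0.75(34.0) = 176.4 + 170.4 + 25.5 = 372.3
(4) 1.35(130.7) + 1.6(113.6) = 176.4 + 181.8 = 358.2
(5) 1.35(130.7) + 1.0(34.0) = 176.4 + 34.0 = 210.4
Maximum is from combination 3.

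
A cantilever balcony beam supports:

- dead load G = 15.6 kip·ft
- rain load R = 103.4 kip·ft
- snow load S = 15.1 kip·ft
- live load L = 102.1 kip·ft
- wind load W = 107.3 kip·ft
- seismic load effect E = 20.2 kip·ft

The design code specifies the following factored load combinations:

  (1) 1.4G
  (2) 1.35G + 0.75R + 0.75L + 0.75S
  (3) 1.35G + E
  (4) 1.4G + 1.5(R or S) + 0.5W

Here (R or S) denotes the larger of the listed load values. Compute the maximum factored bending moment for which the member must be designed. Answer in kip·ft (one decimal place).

230.6 kip·ft

(R or S) → R = 103.4 kip·ft.
(1) 1.4(15.6) = 21.8
(2) 1.35(15.6) + 0.75(103.4) + 0.75(102.1) + 0.75(15.1) = 186.5
(3) 1.35(15.6) + 1.0(20.2) = 21.1 + 20.2 = 41.3
(4) 1.4(15.6) + 1.5(103.4) + 0.5(107.3) = 21.8 + 155.1 + 53.7 = 230.6
Maximum is from combination 4.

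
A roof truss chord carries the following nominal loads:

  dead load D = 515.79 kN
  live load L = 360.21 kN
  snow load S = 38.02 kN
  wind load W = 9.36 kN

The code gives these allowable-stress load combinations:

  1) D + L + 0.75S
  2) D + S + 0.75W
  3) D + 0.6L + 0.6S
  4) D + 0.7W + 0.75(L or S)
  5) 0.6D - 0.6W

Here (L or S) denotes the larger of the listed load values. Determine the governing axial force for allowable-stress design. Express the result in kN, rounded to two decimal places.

904.52 kN

(L or S) → L = 360.21 kN.
1) 1.0(515.79) + 1.0(360.21) + 0.75(38.02) = 904.52
2) 1.0(515.79) + 1.0(38.02) + 0.75(9.36) = 560.83
3) 1.0(515.79) + 0.6(360.21) + 0.6(38.02) = 754.73
4) 1.0(515.79) + 0.7(9.36) + 0.75(360.21) = 792.50
5) 0.6(515.79) - 0.6(9.36) = 303.86
Maximum is from combination 1.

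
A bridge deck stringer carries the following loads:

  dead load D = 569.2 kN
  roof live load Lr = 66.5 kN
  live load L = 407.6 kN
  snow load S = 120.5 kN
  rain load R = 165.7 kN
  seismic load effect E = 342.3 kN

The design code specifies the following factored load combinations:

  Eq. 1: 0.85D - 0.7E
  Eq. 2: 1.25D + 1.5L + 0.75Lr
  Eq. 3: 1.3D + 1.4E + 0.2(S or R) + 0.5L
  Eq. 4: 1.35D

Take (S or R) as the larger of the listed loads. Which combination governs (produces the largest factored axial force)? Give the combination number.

(S or R) → R = 165.7 kN.
Eq. 1: 0.85(569.2) - 0.7(342.3) = 483.82 - 239.61 = 244.21
Eq. 2: 1.25(569.2) + 1.5(407.6) + 0.75(66.5) = 711.50 + 611.40 + 49.88 = 1372.78
Eq. 3: 1.3(569.2) + 1.4(342.3) + 0.2(165.7) + 0.5(407.6) = 739.96 + 479.22 + 33.14 + 203.80 = 1456.12
Eq. 4: 1.35(569.2) = 768.42
The largest value is 1456.12 kN from combination 3.

Combination 3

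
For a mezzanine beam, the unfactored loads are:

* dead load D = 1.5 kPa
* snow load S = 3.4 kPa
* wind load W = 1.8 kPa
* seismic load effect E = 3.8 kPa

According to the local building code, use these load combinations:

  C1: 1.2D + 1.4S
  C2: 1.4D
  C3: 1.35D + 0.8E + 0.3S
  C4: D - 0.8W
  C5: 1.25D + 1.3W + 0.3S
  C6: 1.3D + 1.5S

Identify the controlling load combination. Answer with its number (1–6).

Combination 6

C1: 1.2(1.5) + 1.4(3.4) = 1.80 + 4.76 = 6.56
C2: 1.4(1.5) = 2.10
C3: 1.35(1.5) + 0.8(3.8) + 0.3(3.4) = 2.03 + 3.04 + 1.02 = 6.09
C4: 1.0(1.5) - 0.8(1.8) = 1.50 - 1.44 = 0.06
C5: 1.25(1.5) + 1.3(1.8) + 0.3(3.4) = 1.88 + 2.34 + 1.02 = 5.24
C6: 1.3(1.5) + 1.5(3.4) = 1.95 + 5.10 = 7.05
The largest value is 7.05 kPa from combination 6.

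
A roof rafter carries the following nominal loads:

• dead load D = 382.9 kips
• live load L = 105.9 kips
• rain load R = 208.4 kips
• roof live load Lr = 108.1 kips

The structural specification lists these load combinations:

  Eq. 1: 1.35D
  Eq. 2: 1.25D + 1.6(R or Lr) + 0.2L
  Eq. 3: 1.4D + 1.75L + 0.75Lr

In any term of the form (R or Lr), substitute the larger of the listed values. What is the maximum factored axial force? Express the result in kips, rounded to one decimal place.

(R or Lr) → R = 208.4 kips.
Eq. 1: 1.35(382.9) = 516.9
Eq. 2: 1.25(382.9) + 1.6(208.4) + 0.2(105.9) = 478.6 + 333.4 + 21.2 = 833.2
Eq. 3: 1.4(382.9) + 1.75(105.9) + 0.75(108.1) = 536.1 + 185.3 + 81.1 = 802.5
Maximum is from combination 2.

833.2 kips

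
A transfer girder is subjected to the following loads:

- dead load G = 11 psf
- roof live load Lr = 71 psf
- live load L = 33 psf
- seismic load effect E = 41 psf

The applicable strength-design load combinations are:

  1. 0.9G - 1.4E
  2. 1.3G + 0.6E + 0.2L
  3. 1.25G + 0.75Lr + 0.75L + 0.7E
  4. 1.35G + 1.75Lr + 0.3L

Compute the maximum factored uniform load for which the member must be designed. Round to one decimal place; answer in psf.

1. 0.9(11) - 1.4(41) = 9.9 - 57.4 = -47.5
2. 1.3(11) + 0.6(41) + 0.2(33) = 14.3 + 24.6 + 6.6 = 45.5
3. 1.25(11) + 0.75(71) + 0.75(33) + 0.7(41) = 120.5
4. 1.35(11) + 1.75(71) + 0.3(33) = 149.0
The controlling combination is 4, giving 149.0 psf.

149.0 psf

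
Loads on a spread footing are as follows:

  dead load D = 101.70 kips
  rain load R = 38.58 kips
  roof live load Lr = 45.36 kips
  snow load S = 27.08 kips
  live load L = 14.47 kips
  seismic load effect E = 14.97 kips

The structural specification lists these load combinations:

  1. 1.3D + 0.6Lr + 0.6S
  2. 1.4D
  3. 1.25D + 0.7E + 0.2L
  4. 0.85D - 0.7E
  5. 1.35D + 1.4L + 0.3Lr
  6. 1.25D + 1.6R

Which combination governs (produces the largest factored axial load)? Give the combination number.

Combination 6

1. 1.3(101.70) + 0.6(45.36) + 0.6(27.08) = 175.67
2. 1.4(101.70) = 142.38
3. 1.25(101.70) + 0.7(14.97) + 0.2(14.47) = 127.13 + 10.48 + 2.89 = 140.50
4. 0.85(101.70) - 0.7(14.97) = 86.45 - 10.48 = 75.97
5. 1.35(101.70) + 1.4(14.47) + 0.3(45.36) = 171.16
6. 1.25(101.70) + 1.6(38.58) = 188.85
The largest value is 188.85 kips from combination 6.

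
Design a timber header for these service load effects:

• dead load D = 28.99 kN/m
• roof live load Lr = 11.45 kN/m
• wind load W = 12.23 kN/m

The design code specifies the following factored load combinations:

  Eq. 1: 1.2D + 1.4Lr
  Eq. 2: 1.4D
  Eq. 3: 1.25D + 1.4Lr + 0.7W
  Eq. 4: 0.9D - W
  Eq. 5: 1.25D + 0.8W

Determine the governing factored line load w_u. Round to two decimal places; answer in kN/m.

Eq. 1: 1.2(28.99) + 1.4(11.45) = 34.79 + 16.03 = 50.82
Eq. 2: 1.4(28.99) = 40.59
Eq. 3: 1.25(28.99) + 1.4(11.45) + 0.7(12.23) = 36.24 + 16.03 + 8.56 = 60.83
Eq. 4: 0.9(28.99) - 1.0(12.23) = 26.09 - 12.23 = 13.86
Eq. 5: 1.25(28.99) + 0.8(12.23) = 36.24 + 9.78 = 46.02
Maximum is from combination 3.

60.83 kN/m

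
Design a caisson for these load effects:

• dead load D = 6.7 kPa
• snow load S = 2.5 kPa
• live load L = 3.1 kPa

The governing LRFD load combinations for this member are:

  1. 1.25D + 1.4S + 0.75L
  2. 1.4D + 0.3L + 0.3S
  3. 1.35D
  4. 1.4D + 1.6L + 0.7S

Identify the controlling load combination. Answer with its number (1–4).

1. 1.25(6.7) + 1.4(2.5) + 0.75(3.1) = 14.20
2. 1.4(6.7) + 0.3(3.1) + 0.3(2.5) = 11.06
3. 1.35(6.7) = 9.05
4. 1.4(6.7) + 1.6(3.1) + 0.7(2.5) = 16.09
The largest value is 16.09 kPa from combination 4.

Combination 4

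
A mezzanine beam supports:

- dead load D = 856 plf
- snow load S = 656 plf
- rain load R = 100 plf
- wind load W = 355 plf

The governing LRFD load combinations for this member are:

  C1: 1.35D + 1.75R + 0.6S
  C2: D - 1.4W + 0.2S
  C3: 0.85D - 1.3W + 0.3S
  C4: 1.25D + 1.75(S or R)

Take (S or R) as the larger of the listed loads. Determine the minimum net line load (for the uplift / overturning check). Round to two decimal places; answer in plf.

(S or R) → S = 656 plf.
C1: 1.35(856) + 1.75(100) + 0.6(656) = 1155.60 + 175.00 + 393.60 = 1724.20
C2: 1.0(856) - 1.4(355) + 0.2(656) = 856.00 - 497.00 + 131.20 = 490.20
C3: 0.85(856) - 1.3(355) + 0.3(656) = 727.60 - 461.50 + 196.80 = 462.90
C4: 1.25(856) + 1.75(656) = 1070.00 + 1148.00 = 2218.00
Combination 3 gives the minimum: 462.90 plf.

462.90 plf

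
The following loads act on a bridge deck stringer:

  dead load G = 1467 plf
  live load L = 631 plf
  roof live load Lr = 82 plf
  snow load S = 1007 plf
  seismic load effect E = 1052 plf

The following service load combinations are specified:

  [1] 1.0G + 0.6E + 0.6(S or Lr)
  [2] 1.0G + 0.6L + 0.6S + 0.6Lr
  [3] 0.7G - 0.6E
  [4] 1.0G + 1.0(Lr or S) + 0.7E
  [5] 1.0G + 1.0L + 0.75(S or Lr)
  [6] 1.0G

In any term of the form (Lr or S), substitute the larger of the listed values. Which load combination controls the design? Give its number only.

(S or Lr) → S = 1007 plf; (Lr or S) → S = 1007 plf.
[1] 1.0(1467) + 0.6(1052) + 0.6(1007) = 2702.40
[2] 1.0(1467) + 0.6(631) + 0.6(1007) + 0.6(82) = 2499.00
[3] 0.7(1467) - 0.6(1052) = 395.70
[4] 1.0(1467) + 1.0(1007) + 0.7(1052) = 3210.40
[5] 1.0(1467) + 1.0(631) + 0.75(1007) = 2853.25
[6] 1.0(1467) = 1467.00
The largest value is 3210.40 plf from combination 4.

Combination 4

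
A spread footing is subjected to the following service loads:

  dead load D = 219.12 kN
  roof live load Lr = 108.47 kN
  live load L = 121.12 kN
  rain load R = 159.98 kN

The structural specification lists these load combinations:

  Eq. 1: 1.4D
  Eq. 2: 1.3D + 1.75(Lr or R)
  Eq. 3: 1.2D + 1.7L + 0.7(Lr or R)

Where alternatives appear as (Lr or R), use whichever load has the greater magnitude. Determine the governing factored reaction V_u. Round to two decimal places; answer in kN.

580.83 kN

(Lr or R) → R = 159.98 kN.
Eq. 1: 1.4(219.12) = 306.77
Eq. 2: 1.3(219.12) + 1.75(159.98) = 564.82
Eq. 3: 1.2(219.12) + 1.7(121.12) + 0.7(159.98) = 262.94 + 205.90 + 111.99 = 580.83
Combination 3 governs: V_u = 580.83 kN.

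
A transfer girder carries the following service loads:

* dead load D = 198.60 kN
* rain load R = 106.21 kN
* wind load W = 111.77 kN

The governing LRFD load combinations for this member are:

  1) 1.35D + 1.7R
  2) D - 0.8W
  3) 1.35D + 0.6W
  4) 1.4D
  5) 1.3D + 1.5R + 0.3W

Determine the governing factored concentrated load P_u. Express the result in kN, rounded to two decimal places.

1) 1.35(198.60) + 1.7(106.21) = 268.11 + 180.56 = 448.67
2) 1.0(198.60) - 0.8(111.77) = 198.60 - 89.42 = 109.18
3) 1.35(198.60) + 0.6(111.77) = 268.11 + 67.06 = 335.17
4) 1.4(198.60) = 278.04
5) 1.3(198.60) + 1.5(106.21) + 0.3(111.77) = 258.18 + 159.32 + 33.53 = 451.03
The controlling combination is 5, giving 451.03 kN.

451.03 kN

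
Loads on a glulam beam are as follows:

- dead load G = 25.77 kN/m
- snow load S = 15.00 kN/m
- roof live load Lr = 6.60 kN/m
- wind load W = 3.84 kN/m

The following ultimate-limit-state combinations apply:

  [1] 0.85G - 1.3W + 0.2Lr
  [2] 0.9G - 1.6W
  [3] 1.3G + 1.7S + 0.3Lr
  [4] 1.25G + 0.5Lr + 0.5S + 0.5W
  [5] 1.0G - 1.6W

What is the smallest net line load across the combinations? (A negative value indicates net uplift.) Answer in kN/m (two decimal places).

[1] 0.85(25.77) - 1.3(3.84) + 0.2(6.60) = 21.90 - 4.99 + 1.32 = 18.23
[2] 0.9(25.77) - 1.6(3.84) = 23.19 - 6.14 = 17.05
[3] 1.3(25.77) + 1.7(15.00) + 0.3(6.60) = 33.50 + 25.50 + 1.98 = 60.98
[4] 1.25(25.77) + 0.5(6.60) + 0.5(15.00) + 0.5(3.84) = 32.21 + 3.30 + 7.50 + 1.92 = 44.93
[5] 1.0(25.77) - 1.6(3.84) = 25.77 - 6.14 = 19.63
Combination 2 gives the minimum: 17.05 kN/m.

17.05 kN/m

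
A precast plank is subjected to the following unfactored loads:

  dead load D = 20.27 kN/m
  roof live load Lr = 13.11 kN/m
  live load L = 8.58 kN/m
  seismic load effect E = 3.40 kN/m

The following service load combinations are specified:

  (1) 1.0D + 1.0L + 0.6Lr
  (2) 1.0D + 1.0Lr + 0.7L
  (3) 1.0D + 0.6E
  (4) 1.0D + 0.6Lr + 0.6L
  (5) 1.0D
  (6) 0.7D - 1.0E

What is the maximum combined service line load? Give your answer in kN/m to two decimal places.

(1) 1.0(20.27) + 1.0(8.58) + 0.6(13.11) = 20.27 + 8.58 + 7.87 = 36.72
(2) 1.0(20.27) + 1.0(13.11) + 0.7(8.58) = 20.27 + 13.11 + 6.01 = 39.39
(3) 1.0(20.27) + 0.6(3.40) = 20.27 + 2.04 = 22.31
(4) 1.0(20.27) + 0.6(13.11) + 0.6(8.58) = 33.28
(5) 1.0(20.27) = 20.27
(6) 0.7(20.27) - 1.0(3.40) = 14.19 - 3.40 = 10.79
Maximum is from combination 2.

39.39 kN/m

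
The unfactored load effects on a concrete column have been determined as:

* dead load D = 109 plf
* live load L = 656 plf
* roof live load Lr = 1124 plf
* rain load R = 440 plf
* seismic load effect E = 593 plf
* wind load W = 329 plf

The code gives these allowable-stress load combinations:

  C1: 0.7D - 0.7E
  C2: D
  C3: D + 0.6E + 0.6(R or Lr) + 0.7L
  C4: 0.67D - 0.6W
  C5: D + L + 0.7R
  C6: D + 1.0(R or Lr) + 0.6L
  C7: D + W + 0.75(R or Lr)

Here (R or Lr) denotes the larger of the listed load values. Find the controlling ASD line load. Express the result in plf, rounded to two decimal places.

(R or Lr) → Lr = 1124 plf.
C1: 0.7(109) - 0.7(593) = -338.80
C2: 1.0(109) = 109.00
C3: 1.0(109) + 0.6(593) + 0.6(1124) + 0.7(656) = 1598.40
C4: 0.67(109) - 0.6(329) = -124.37
C5: 1.0(109) + 1.0(656) + 0.7(440) = 1073.00
C6: 1.0(109) + 1.0(1124) + 0.6(656) = 1626.60
C7: 1.0(109) + 1.0(329) + 0.75(1124) = 1281.00
Maximum is from combination 6.

1626.60 plf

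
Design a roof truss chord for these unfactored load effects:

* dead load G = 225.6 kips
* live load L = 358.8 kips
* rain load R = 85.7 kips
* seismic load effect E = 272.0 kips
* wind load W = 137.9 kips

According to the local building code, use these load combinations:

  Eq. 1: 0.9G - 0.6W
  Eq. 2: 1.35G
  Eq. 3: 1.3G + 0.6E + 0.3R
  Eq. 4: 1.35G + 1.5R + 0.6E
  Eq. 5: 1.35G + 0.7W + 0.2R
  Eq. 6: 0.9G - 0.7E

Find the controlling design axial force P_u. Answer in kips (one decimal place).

Eq. 1: 0.9(225.6) - 0.6(137.9) = 203.0 - 82.7 = 120.3
Eq. 2: 1.35(225.6) = 304.6
Eq. 3: 1.3(225.6) + 0.6(272.0) + 0.3(85.7) = 293.3 + 163.2 + 25.7 = 482.2
Eq. 4: 1.35(225.6) + 1.5(85.7) + 0.6(272.0) = 596.3
Eq. 5: 1.35(225.6) + 0.7(137.9) + 0.2(85.7) = 304.6 + 96.5 + 17.1 = 418.2
Eq. 6: 0.9(225.6) - 0.7(272.0) = 203.0 - 190.4 = 12.6
The controlling combination is 4, giving 596.3 kips.

596.3 kips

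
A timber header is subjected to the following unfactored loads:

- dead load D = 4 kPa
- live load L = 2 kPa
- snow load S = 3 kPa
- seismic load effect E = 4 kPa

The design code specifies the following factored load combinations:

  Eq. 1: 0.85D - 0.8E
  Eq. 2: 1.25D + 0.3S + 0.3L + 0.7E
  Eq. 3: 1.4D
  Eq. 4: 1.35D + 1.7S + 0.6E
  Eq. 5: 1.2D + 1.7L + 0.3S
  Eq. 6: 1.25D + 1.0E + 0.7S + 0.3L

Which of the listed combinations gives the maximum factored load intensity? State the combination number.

Eq. 1: 0.85(4) - 0.8(4) = 3.40 - 3.20 = 0.20
Eq. 2: 1.25(4) + 0.3(3) + 0.3(2) + 0.7(4) = 5.00 + 0.90 + 0.60 + 2.80 = 9.30
Eq. 3: 1.4(4) = 5.60
Eq. 4: 1.35(4) + 1.7(3) + 0.6(4) = 5.40 + 5.10 + 2.40 = 12.90
Eq. 5: 1.2(4) + 1.7(2) + 0.3(3) = 4.80 + 3.40 + 0.90 = 9.10
Eq. 6: 1.25(4) + 1.0(4) + 0.7(3) + 0.3(2) = 5.00 + 4.00 + 2.10 + 0.60 = 11.70
The largest value is 12.90 kPa from combination 4.

Combination 4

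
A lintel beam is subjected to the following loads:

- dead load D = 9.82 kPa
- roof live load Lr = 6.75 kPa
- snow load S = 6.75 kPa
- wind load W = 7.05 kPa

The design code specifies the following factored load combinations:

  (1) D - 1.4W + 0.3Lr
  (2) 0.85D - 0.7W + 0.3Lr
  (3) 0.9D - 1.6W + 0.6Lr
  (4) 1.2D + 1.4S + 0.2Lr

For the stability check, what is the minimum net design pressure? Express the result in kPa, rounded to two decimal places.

1.61 kPa

(1) 1.0(9.82) - 1.4(7.05) + 0.3(6.75) = 9.82 - 9.87 + 2.03 = 1.98
(2) 0.85(9.82) - 0.7(7.05) + 0.3(6.75) = 8.35 - 4.94 + 2.03 = 5.44
(3) 0.9(9.82) - 1.6(7.05) + 0.6(6.75) = 8.84 - 11.28 + 4.05 = 1.61
(4) 1.2(9.82) + 1.4(6.75) + 0.2(6.75) = 11.78 + 9.45 + 1.35 = 22.58
Combination 3 gives the minimum: 1.61 kPa.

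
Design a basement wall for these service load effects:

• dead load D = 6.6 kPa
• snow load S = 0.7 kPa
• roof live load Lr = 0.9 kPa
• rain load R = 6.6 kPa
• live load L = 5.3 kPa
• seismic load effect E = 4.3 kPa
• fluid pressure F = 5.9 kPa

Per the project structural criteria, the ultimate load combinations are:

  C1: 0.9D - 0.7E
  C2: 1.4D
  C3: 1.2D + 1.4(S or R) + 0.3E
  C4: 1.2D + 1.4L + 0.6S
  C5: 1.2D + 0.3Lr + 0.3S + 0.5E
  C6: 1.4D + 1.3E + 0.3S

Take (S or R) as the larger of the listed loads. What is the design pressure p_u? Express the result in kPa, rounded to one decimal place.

(S or R) → R = 6.6 kPa.
C1: 0.9(6.6) - 0.7(4.3) = 5.9 - 3.0 = 2.9
C2: 1.4(6.6) = 9.2
C3: 1.2(6.6) + 1.4(6.6) + 0.3(4.3) = 18.5
C4: 1.2(6.6) + 1.4(5.3) + 0.6(0.7) = 15.8
C5: 1.2(6.6) + 0.3(0.9) + 0.3(0.7) + 0.5(4.3) = 7.9 + 0.3 + 0.2 + 2.2 = 10.6
C6: 1.4(6.6) + 1.3(4.3) + 0.3(0.7) = 9.2 + 5.6 + 0.2 = 15.0
Combination 3 governs: p_u = 18.5 kPa.

18.5 kPa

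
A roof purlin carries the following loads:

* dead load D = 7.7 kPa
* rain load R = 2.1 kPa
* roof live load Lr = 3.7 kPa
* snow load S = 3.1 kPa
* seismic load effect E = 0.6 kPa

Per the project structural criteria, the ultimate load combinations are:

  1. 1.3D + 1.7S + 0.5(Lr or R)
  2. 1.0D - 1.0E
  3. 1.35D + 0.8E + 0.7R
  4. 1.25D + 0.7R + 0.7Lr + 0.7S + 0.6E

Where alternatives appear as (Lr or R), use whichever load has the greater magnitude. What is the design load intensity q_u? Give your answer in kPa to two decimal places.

17.13 kPa

(Lr or R) → Lr = 3.7 kPa.
1. 1.3(7.7) + 1.7(3.1) + 0.5(3.7) = 10.01 + 5.27 + 1.85 = 17.13
2. 1.0(7.7) - 1.0(0.6) = 7.70 - 0.60 = 7.10
3. 1.35(7.7) + 0.8(0.6) + 0.7(2.1) = 10.40 + 0.48 + 1.47 = 12.35
4. 1.25(7.7) + 0.7(2.1) + 0.7(3.7) + 0.7(3.1) + 0.6(0.6) = 9.63 + 1.47 + 2.59 + 2.17 + 0.36 = 16.22
Maximum is from combination 1.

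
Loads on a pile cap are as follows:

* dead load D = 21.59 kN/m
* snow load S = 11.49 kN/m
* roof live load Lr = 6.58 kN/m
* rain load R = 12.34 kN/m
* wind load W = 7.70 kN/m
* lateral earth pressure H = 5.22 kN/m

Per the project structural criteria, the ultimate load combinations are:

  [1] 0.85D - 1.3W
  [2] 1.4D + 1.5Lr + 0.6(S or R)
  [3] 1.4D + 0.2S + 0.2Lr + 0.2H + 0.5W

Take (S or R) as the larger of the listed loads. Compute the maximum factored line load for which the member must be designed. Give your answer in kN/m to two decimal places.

(S or R) → R = 12.34 kN/m.
[1] 0.85(21.59) - 1.3(7.70) = 18.35 - 10.01 = 8.34
[2] 1.4(21.59) + 1.5(6.58) + 0.6(12.34) = 30.23 + 9.87 + 7.40 = 47.50
[3] 1.4(21.59) + 0.2(11.49) + 0.2(6.58) + 0.2(5.22) + 0.5(7.70) = 38.73
Combination 2 governs: w_u = 47.50 kN/m.

47.50 kN/m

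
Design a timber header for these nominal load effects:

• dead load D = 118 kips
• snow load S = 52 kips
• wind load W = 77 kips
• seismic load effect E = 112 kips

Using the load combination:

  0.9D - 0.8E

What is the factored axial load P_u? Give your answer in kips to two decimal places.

16.60 kips

0.9(118) - 0.8(112) = 106.20 - 89.60 = 16.60
P_u = 16.60 kips.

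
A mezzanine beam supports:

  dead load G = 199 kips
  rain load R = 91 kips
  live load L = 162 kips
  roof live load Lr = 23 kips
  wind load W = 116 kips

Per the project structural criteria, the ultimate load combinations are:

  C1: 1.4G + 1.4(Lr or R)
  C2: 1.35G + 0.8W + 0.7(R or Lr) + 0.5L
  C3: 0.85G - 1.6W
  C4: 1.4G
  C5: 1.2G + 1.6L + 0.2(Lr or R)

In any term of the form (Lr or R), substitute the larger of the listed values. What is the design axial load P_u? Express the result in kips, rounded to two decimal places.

(Lr or R) → R = 91 kips; (R or Lr) → R = 91 kips.
C1: 1.4(199) + 1.4(91) = 278.60 + 127.40 = 406.00
C2: 1.35(199) + 0.8(116) + 0.7(91) + 0.5(162) = 268.65 + 92.80 + 63.70 + 81.00 = 506.15
C3: 0.85(199) - 1.6(116) = 169.15 - 185.60 = -16.45
C4: 1.4(199) = 278.60
C5: 1.2(199) + 1.6(162) + 0.2(91) = 238.80 + 259.20 + 18.20 = 516.20
Maximum is from combination 5.

516.20 kips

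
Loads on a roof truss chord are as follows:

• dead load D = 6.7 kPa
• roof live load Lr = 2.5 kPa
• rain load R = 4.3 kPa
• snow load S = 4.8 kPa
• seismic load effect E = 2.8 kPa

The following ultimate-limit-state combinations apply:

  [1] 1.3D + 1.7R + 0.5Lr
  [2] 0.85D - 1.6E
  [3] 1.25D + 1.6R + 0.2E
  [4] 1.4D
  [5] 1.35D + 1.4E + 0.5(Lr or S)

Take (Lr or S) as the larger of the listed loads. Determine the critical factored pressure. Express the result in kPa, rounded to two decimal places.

17.27 kPa

(Lr or S) → S = 4.8 kPa.
[1] 1.3(6.7) + 1.7(4.3) + 0.5(2.5) = 8.71 + 7.31 + 1.25 = 17.27
[2] 0.85(6.7) - 1.6(2.8) = 5.70 - 4.48 = 1.22
[3] 1.25(6.7) + 1.6(4.3) + 0.2(2.8) = 8.38 + 6.88 + 0.56 = 15.82
[4] 1.4(6.7) = 9.38
[5] 1.35(6.7) + 1.4(2.8) + 0.5(4.8) = 9.05 + 3.92 + 2.40 = 15.37
Combination 1 governs: p_u = 17.27 kPa.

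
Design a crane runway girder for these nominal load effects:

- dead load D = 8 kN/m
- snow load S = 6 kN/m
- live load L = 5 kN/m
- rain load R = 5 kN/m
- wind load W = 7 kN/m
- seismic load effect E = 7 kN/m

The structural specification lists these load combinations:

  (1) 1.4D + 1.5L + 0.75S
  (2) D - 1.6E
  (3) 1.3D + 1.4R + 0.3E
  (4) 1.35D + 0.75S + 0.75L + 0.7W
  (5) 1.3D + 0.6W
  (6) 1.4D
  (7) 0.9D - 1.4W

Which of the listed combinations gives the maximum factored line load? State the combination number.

(1) 1.4(8) + 1.5(5) + 0.75(6) = 11.2 + 7.5 + 4.5 = 23.2
(2) 1.0(8) - 1.6(7) = 8.0 - 11.2 = -3.2
(3) 1.3(8) + 1.4(5) + 0.3(7) = 10.4 + 7.0 + 2.1 = 19.5
(4) 1.35(8) + 0.75(6) + 0.75(5) + 0.7(7) = 10.8 + 4.5 + 3.8 + 4.9 = 24.0
(5) 1.3(8) + 0.6(7) = 10.4 + 4.2 = 14.6
(6) 1.4(8) = 11.2
(7) 0.9(8) - 1.4(7) = 7.2 - 9.8 = -2.6
The largest value is 24.0 kN/m from combination 4.

Combination 4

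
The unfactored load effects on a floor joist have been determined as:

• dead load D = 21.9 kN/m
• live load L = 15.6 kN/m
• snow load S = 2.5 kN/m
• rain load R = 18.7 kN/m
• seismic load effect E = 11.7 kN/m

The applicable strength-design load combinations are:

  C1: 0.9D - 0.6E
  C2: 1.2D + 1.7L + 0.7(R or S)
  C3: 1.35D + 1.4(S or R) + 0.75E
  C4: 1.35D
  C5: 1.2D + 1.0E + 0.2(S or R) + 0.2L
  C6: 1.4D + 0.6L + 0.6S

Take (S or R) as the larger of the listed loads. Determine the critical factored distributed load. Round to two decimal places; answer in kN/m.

(R or S) → R = 18.7 kN/m; (S or R) → R = 18.7 kN/m.
C1: 0.9(21.9) - 0.6(11.7) = 12.69
C2: 1.2(21.9) + 1.7(15.6) + 0.7(18.7) = 65.89
C3: 1.35(21.9) + 1.4(18.7) + 0.75(11.7) = 64.52
C4: 1.35(21.9) = 29.57
C5: 1.2(21.9) + 1.0(11.7) + 0.2(18.7) + 0.2(15.6) = 44.84
C6: 1.4(21.9) + 0.6(15.6) + 0.6(2.5) = 41.52
Combination 2 governs: w_u = 65.89 kN/m.

65.89 kN/m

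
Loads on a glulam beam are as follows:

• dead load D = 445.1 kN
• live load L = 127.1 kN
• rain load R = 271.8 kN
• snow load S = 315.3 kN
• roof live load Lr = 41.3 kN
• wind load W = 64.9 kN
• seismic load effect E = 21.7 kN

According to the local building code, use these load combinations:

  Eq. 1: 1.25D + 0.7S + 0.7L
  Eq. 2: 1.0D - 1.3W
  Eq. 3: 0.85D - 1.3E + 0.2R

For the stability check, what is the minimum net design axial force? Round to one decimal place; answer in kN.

Eq. 1: 1.25(445.1) + 0.7(315.3) + 0.7(127.1) = 866.1
Eq. 2: 1.0(445.1) - 1.3(64.9) = 360.7
Eq. 3: 0.85(445.1) - 1.3(21.7) + 0.2(271.8) = 404.5
Combination 2 gives the minimum: 360.7 kN.

360.7 kN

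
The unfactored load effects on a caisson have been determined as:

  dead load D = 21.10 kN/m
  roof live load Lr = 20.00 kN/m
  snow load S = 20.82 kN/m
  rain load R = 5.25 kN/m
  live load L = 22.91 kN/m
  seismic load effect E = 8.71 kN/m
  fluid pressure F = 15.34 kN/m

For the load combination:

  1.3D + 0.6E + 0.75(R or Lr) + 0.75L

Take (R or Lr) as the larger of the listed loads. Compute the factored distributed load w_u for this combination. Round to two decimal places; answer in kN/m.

(R or Lr) → Lr = 20.00 kN/m.
1.3(21.10) + 0.6(8.71) + 0.75(20.00) + 0.75(22.91) = 27.43 + 5.23 + 15.00 + 17.18 = 64.84
w_u = 64.84 kN/m.

64.84 kN/m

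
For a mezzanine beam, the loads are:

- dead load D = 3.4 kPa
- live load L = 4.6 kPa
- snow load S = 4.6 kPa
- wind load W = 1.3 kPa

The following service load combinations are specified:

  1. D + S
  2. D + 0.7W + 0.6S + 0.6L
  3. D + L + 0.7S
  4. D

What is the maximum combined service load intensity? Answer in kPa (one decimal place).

11.2 kPa

1. 1.0(3.4) + 1.0(4.6) = 8.0
2. 1.0(3.4) + 0.7(1.3) + 0.6(4.6) + 0.6(4.6) = 9.8
3. 1.0(3.4) + 1.0(4.6) + 0.7(4.6) = 11.2
4. 1.0(3.4) = 3.4
Combination 3 governs: q = 11.2 kPa.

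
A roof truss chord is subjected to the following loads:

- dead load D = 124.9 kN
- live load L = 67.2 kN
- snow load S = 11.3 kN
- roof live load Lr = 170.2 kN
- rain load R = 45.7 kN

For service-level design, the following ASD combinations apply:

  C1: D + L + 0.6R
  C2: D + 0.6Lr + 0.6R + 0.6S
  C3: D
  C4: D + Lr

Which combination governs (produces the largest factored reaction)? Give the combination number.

C1: 1.0(124.9) + 1.0(67.2) + 0.6(45.7) = 124.90 + 67.20 + 27.42 = 219.52
C2: 1.0(124.9) + 0.6(170.2) + 0.6(45.7) + 0.6(11.3) = 124.90 + 102.12 + 27.42 + 6.78 = 261.22
C3: 1.0(124.9) = 124.90
C4: 1.0(124.9) + 1.0(170.2) = 124.90 + 170.20 = 295.10
The largest value is 295.10 kN from combination 4.

Combination 4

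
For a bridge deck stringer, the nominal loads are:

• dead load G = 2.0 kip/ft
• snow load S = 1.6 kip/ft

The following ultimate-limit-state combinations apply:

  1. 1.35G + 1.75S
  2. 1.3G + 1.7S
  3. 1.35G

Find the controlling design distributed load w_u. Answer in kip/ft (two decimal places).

5.50 kip/ft

1. 1.35(2.0) + 1.75(1.6) = 2.70 + 2.80 = 5.50
2. 1.3(2.0) + 1.7(1.6) = 2.60 + 2.72 = 5.32
3. 1.35(2.0) = 2.70
Combination 1 governs: w_u = 5.50 kip/ft.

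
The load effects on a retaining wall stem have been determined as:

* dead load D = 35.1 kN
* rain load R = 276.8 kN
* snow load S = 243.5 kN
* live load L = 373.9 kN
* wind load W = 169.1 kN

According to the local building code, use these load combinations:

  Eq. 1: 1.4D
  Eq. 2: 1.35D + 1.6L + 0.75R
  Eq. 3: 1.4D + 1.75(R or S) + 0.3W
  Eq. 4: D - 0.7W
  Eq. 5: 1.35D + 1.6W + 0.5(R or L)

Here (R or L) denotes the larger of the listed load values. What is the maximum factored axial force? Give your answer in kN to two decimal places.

(R or S) → R = 276.8 kN; (R or L) → L = 373.9 kN.
Eq. 1: 1.4(35.1) = 49.14
Eq. 2: 1.35(35.1) + 1.6(373.9) + 0.75(276.8) = 853.23
Eq. 3: 1.4(35.1) + 1.75(276.8) + 0.3(169.1) = 584.27
Eq. 4: 1.0(35.1) - 0.7(169.1) = -83.27
Eq. 5: 1.35(35.1) + 1.6(169.1) + 0.5(373.9) = 504.90
Combination 2 governs: N_u = 853.23 kN.

853.23 kN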